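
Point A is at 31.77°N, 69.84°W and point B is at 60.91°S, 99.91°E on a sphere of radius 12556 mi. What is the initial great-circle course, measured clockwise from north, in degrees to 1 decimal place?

With φ₁ = 0.5545, φ₂ = -1.0631, Δλ = 2.9627 rad, the forward-azimuth formula gives
θ = atan2( sin Δλ cos φ₂ , cos φ₁ sin φ₂ − sin φ₁ cos φ₂ cos Δλ ) = atan2(0.0865, -0.4910) = 170.01°.
So the initial bearing is 170.0°.

170.0°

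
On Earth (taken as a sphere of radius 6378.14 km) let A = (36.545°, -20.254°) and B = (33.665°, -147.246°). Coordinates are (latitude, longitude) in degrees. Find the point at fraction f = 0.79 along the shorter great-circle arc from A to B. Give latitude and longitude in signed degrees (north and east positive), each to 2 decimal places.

Central angle δ = 1.6431 rad. Interpolating on the sphere with fraction f = 0.79:
P = [sin((1−f)δ)·A + sin(fδ)·B] / sin δ = 0.3391·A + 0.9656·B in Cartesian coordinates,
giving P = (-0.4202, -0.5291, 0.7372), i.e. latitude 47.49°, longitude -128.46°.

47.49°, -128.46°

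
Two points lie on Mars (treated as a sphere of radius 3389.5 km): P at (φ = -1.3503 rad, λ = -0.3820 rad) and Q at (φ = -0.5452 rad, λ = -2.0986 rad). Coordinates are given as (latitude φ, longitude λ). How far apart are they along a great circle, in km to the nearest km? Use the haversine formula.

3632 km

Let φ₁ = -1.3503 rad, φ₂ = -0.5452 rad, and Δλ = -1.7166 rad.
Haversine: a = sin²(Δφ/2) + cos φ₁ cos φ₂ sin²(Δλ/2) = 0.1535 + (0.2187)(0.8550)(0.5726) = 0.26057.
Central angle c = 2·arcsin(√a) = 1.07144 rad.
Distance = R·c = 3389.5 × 1.0714 ≈ 3632 km.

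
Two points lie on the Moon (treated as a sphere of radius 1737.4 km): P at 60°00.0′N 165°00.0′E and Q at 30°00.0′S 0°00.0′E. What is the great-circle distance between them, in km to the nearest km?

In radians: φ₁ = 1.0472, φ₂ = -0.5236, Δλ = -165.000° = -2.8798 rad.
Haversine: a = sin²(Δφ/2) + cos φ₁ cos φ₂ sin²(Δλ/2) = 0.5000 + (0.5000)(0.8660)(0.9830) = 0.92564.
Central angle c = 2·arcsin(√a) = 2.58920 rad.
Distance = R·c = 1737.4 × 2.5892 ≈ 4498 km.

4498 km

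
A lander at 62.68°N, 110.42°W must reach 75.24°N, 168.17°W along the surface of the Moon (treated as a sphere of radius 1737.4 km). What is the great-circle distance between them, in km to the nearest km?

With latitudes φ₁ = 62.680°, φ₂ = 75.240° and longitude difference Δλ = -57.750°:
Haversine: a = sin²(Δφ/2) + cos φ₁ cos φ₂ sin²(Δλ/2) = 0.0120 + (0.4590)(0.2548)(0.2332) = 0.03923.
Central angle c = 2·arcsin(√a) = 0.39878 rad.
Distance = R·c = 1737.4 × 0.3988 ≈ 693 km.

693 km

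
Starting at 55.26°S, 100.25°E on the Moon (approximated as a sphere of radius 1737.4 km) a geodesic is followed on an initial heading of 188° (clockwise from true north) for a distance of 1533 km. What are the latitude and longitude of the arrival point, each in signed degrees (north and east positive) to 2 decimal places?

Angular distance δ = d/R = 1533/1737.4 = 0.88235 rad; initial bearing θ = 3.2812 rad.
sin φ₂ = sin φ₁ cos δ + cos φ₁ sin δ cos θ = (-0.8217)(0.6353) + (0.5699)(0.7722)(-0.9903) = -0.9579, so φ₂ = -73.31°.
Δλ = atan2(sin θ sin δ cos φ₁, cos δ − sin φ₁ sin φ₂) = atan2(-0.0612, -0.1518) = -158.026°.
λ₂ = 100.250° − 158.026° = -57.78°.

-73.31°, -57.78°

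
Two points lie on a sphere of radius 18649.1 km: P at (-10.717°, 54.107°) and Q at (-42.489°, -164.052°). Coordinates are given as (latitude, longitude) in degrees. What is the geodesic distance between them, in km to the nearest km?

In radians: φ₁ = -0.1870, φ₂ = -0.7416, Δλ = 141.841° = 2.4756 rad.
cos c = sin φ₁ sin φ₂ + cos φ₁ cos φ₂ cos Δλ = (-0.1860)(-0.6754) + (0.9826)(0.7374)(-0.7863) = -0.44410,
so c = arccos(-0.44410) = 2.03097 rad.
Distance = R·c = 18649.1 × 2.0310 ≈ 37876 km.

37876 km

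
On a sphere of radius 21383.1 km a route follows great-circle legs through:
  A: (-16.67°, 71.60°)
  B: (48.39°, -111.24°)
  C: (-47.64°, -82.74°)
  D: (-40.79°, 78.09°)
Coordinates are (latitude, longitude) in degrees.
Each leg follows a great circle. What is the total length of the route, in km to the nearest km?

Leg A→B: central angle 2.5865 rad, distance 55307.2 km.
Leg B→C: central angle 1.7307 rad, distance 37008.8 km.
Leg C→D: central angle 1.5699 rad, distance 33569.5 km.
Total: 55307.2 + 37008.8 + 33569.5 ≈ 125885 km.

125885 km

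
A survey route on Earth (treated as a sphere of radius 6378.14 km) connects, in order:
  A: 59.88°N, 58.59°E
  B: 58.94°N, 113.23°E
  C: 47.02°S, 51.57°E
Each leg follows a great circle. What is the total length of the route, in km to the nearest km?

16074 km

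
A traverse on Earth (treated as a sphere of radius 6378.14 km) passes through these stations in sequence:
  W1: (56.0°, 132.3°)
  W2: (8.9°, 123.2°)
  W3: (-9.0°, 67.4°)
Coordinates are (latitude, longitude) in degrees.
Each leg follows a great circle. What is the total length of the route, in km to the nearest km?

11802 km

Leg W1→W2: central angle 0.8315 rad, distance 5303.4 km.
Leg W2→W3: central angle 1.0189 rad, distance 6498.9 km.
Total: 5303.4 + 6498.9 ≈ 11802 km.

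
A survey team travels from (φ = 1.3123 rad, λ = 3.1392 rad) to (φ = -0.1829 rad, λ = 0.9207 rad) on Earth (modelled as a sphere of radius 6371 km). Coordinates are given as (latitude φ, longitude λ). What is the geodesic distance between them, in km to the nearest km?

In radians: φ₁ = 1.3123, φ₂ = -0.1829, Δλ = -127.111° = -2.2185 rad.
Haversine: a = sin²(Δφ/2) + cos φ₁ cos φ₂ sin²(Δλ/2) = 0.4622 + (0.2556)(0.9833)(0.8017) = 0.66375.
Central angle c = 2·arcsin(√a) = 1.90445 rad.
Distance = R·c = 6371 × 1.9045 ≈ 12133 km.

12133 km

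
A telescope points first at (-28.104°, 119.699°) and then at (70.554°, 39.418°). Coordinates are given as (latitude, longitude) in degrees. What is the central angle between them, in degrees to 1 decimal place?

Let φ₁ = -0.4905 rad, φ₂ = 1.2314 rad, and Δλ = -1.4012 rad.
cos c = sin φ₁ sin φ₂ + cos φ₁ cos φ₂ cos Δλ = (-0.4711)(0.9430) + (0.8821)(0.3329)(0.1688) = -0.39463,
so c = arccos(-0.39463) = 1.97646 rad.
So the angular separation is 113.2°.

113.2°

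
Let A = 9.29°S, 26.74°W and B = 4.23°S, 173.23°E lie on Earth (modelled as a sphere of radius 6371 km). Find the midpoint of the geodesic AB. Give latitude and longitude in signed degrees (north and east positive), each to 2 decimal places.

-34.35°, -108.46°

Central angle δ = 2.7216 rad. Interpolating on the sphere with fraction f = 0.5:
P = [sin((1−f)δ)·A + sin(fδ)·B] / sin δ = 2.3988·A + 2.3988·B in Cartesian coordinates,
giving P = (-0.2614, -0.7832, -0.5642), i.e. latitude -34.35°, longitude -108.46°.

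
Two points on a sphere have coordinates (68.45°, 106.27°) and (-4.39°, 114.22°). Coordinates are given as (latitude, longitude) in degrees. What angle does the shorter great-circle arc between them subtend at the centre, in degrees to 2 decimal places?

73.05°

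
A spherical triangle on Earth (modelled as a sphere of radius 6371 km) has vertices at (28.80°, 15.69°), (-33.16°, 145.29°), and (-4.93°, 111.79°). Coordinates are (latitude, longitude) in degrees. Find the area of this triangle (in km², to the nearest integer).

18592509 km²

Side lengths (central angles): a = 0.7340, b = 1.7054, c = 2.3908 rad; semiperimeter s = 2.4151.
By l'Huilier's theorem, tan(E/4) = √[tan(s/2) tan((s−a)/2) tan((s−b)/2) tan((s−c)/2)], giving spherical excess E = 0.4581 rad.
Area = E·R² = 0.4581 × (6371)² ≈ 18592509 km².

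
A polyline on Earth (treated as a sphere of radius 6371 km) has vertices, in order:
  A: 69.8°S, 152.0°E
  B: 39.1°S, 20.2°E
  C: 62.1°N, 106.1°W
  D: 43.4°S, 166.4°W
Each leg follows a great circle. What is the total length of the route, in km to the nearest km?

Leg A→B: central angle 1.1447 rad, distance 7293.2 km.
Leg B→C: central angle 2.4533 rad, distance 15630.2 km.
Leg C→D: central angle 2.0250 rad, distance 12901.5 km.
Total: 7293.2 + 15630.2 + 12901.5 ≈ 35825 km.

35825 km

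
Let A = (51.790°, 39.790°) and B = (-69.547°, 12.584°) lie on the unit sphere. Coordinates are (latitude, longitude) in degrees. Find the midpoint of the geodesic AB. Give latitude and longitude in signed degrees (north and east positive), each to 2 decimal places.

The central angle between A and B is δ = 2.1460 rad.
With f = 0.5, the slerp weights are sin((1−f)δ)/sin δ = 1.0471 and sin(fδ)/sin δ = 1.0471.
Weighted sum of the unit vectors: (1.0471)·(0.4753,0.3959,0.7857) + (1.0471)·(0.3410,0.0761,-0.9370) = (0.8548, 0.4942, -0.1583).
Converting back: φ = atan2(z, √(x²+y²)) = -9.11°, λ = atan2(y, x) = 30.04°.

-9.11°, 30.04°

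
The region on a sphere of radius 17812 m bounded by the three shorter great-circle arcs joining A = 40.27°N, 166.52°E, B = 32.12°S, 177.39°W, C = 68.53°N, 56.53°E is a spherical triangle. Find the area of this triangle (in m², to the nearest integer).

Side lengths (central angles): a = 2.3150, b = 1.0402, c = 1.2899 rad; semiperimeter s = 2.3225.
By l'Huilier's theorem, tan(E/4) = √[tan(s/2) tan((s−a)/2) tan((s−b)/2) tan((s−c)/2)], giving spherical excess E = 0.2426 rad.
Area = E·R² = 0.2426 × (17812)² ≈ 76970180 m².

76970180 m²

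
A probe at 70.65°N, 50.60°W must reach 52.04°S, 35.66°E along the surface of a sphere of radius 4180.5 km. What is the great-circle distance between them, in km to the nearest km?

In radians: φ₁ = 1.2331, φ₂ = -0.9083, Δλ = 86.260° = 1.5055 rad.
Haversine: a = sin²(Δφ/2) + cos φ₁ cos φ₂ sin²(Δλ/2) = 0.7700 + (0.3313)(0.6151)(0.4674) = 0.86530.
Central angle c = 2·arcsin(√a) = 2.39001 rad.
Distance = R·c = 4180.5 × 2.3900 ≈ 9991 km.

9991 km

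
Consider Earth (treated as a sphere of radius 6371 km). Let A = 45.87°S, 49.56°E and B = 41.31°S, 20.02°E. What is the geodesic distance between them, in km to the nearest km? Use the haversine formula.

With latitudes φ₁ = -45.870°, φ₂ = -41.310° and longitude difference Δλ = -29.540°:
Haversine: a = sin²(Δφ/2) + cos φ₁ cos φ₂ sin²(Δλ/2) = 0.0016 + (0.6963)(0.7511)(0.0650) = 0.03558.
Central angle c = 2·arcsin(√a) = 0.37950 rad.
Distance = R·c = 6371 × 0.3795 ≈ 2418 km.

2418 km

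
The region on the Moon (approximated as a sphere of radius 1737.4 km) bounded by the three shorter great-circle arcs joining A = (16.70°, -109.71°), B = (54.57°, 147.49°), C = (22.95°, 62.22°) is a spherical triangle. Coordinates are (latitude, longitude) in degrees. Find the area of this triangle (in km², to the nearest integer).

3493482 km²

Side lengths (central angles): a = 1.2007, b = 2.4360, c = 1.4594 rad; semiperimeter s = 2.5480.
By l'Huilier's theorem, tan(E/4) = √[tan(s/2) tan((s−a)/2) tan((s−b)/2) tan((s−c)/2)], giving spherical excess E = 1.1573 rad.
Area = E·R² = 1.1573 × (1737.4)² ≈ 3493482 km².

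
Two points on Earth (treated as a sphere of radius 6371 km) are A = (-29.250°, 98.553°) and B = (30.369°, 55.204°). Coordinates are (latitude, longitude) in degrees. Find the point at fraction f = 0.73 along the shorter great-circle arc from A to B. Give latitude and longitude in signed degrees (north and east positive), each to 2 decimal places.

14.55°, 67.76°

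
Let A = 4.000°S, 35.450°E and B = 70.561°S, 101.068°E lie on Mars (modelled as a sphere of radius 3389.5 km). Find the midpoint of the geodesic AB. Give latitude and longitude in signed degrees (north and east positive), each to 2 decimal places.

-40.77°, 50.40°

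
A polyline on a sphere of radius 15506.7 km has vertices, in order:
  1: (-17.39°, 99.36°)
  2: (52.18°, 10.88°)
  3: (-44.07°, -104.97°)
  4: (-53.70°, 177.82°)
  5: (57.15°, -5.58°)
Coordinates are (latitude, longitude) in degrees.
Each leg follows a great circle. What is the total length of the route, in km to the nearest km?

Leg 1→2: central angle 1.7932 rad, distance 27806.6 km.
Leg 2→3: central angle 2.4061 rad, distance 37311.3 km.
Leg 3→4: central angle 0.8570 rad, distance 13289.1 km.
Leg 4→5: central angle 3.0726 rad, distance 47646.2 km.
Total: 27806.6 + 37311.3 + 13289.1 + 47646.2 ≈ 126053 km.

126053 km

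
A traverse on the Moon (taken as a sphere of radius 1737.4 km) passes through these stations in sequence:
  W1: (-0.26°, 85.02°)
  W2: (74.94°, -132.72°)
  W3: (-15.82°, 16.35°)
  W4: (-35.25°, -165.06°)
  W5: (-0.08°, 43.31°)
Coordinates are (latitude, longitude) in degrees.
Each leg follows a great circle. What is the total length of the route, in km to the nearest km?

14720 km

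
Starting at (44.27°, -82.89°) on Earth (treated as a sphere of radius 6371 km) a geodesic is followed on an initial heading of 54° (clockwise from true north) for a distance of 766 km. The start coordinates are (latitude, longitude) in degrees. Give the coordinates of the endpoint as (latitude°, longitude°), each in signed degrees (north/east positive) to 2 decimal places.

48.03°, -74.55°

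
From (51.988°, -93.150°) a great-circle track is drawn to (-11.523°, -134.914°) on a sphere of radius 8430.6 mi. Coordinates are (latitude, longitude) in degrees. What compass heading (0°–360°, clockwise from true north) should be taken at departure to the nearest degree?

223°

Δλ = -41.764° = -0.7289 rad.
y = sin Δλ · cos φ₂ = (-0.6661)(0.9798) = -0.6526
x = cos φ₁ sin φ₂ − sin φ₁ cos φ₂ cos Δλ = (0.6158)(-0.1998) − (0.7879)(0.9798)(0.7459) = -0.6989
θ = atan2(y, x) = -136.96°; adding 360° gives 223°.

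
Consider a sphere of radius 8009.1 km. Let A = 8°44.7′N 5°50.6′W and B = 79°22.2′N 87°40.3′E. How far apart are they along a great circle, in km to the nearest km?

11470 km

With latitudes φ₁ = 8.745°, φ₂ = 79.370° and longitude difference Δλ = 93.515°:
Haversine: a = sin²(Δφ/2) + cos φ₁ cos φ₂ sin²(Δλ/2) = 0.3341 + (0.9884)(0.1845)(0.5307) = 0.43088.
Central angle c = 2·arcsin(√a) = 1.43210 rad.
Distance = R·c = 8009.1 × 1.4321 ≈ 11470 km.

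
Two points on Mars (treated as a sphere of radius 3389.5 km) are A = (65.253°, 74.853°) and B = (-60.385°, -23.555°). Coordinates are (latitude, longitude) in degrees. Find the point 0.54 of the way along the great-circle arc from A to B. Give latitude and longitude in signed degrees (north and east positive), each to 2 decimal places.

Central angle δ = 2.5318 rad. Interpolating on the sphere with fraction f = 0.54:
P = [sin((1−f)δ)·A + sin(fδ)·B] / sin δ = 1.6041·A + 1.7101·B in Cartesian coordinates,
giving P = (0.9501, 0.3105, -0.0299), i.e. latitude -1.71°, longitude 18.09°.

-1.71°, 18.09°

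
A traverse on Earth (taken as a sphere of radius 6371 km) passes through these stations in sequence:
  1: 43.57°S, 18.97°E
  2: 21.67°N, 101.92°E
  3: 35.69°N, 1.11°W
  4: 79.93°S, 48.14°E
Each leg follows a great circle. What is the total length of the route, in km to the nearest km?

Leg 1→2: central angle 1.7435 rad, distance 11108.0 km.
Leg 2→3: central angle 1.5255 rad, distance 9719.1 km.
Leg 3→4: central angle 2.0734 rad, distance 13209.7 km.
Total: 11108.0 + 9719.1 + 13209.7 ≈ 34037 km.

34037 km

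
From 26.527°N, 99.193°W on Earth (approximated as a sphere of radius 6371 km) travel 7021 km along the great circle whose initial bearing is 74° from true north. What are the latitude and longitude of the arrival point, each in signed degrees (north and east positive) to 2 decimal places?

Angular distance δ = d/R = 7021/6371 = 1.10202 rad; initial bearing θ = 1.2915 rad.
sin φ₂ = sin φ₁ cos δ + cos φ₁ sin δ cos θ = (0.4466)(0.4518) + (0.8947)(0.8921)(0.2756) = 0.4218, so φ₂ = 24.95°.
Δλ = atan2(sin θ sin δ cos φ₁, cos δ − sin φ₁ sin φ₂) = atan2(0.7673, 0.2634) = 71.053°.
λ₂ = -99.193° + 71.053° = -28.14°.

24.95°, -28.14°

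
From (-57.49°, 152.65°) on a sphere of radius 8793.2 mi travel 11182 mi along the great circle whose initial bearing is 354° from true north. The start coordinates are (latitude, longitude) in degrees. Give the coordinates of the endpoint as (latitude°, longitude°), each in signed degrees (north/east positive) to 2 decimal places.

15.20°, 146.71°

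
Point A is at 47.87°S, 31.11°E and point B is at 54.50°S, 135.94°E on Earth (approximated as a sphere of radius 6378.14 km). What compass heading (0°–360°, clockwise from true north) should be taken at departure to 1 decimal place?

With φ₁ = -0.8355, φ₂ = -0.9512, Δλ = 1.8296 rad, the forward-azimuth formula gives
θ = atan2( sin Δλ cos φ₂ , cos φ₁ sin φ₂ − sin φ₁ cos φ₂ cos Δλ ) = atan2(0.5614, -0.6564) = 139.46°.
So the initial bearing is 139.5°.

139.5°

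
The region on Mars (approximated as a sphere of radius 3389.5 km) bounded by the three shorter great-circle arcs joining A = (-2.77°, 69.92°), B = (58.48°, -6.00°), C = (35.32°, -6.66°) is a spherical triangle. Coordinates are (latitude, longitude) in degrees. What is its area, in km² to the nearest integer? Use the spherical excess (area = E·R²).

Side lengths (central angles): a = 0.4043, b = 1.4089, c = 1.4849 rad; semiperimeter s = 1.6490.
By l'Huilier's theorem, tan(E/4) = √[tan(s/2) tan((s−a)/2) tan((s−b)/2) tan((s−c)/2)], giving spherical excess E = 0.3501 rad.
Area = E·R² = 0.3501 × (3389.5)² ≈ 4022436 km².

4022436 km²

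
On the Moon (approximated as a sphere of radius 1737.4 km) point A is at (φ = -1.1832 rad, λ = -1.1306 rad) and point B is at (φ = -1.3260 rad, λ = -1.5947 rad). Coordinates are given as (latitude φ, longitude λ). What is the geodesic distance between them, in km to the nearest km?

347 km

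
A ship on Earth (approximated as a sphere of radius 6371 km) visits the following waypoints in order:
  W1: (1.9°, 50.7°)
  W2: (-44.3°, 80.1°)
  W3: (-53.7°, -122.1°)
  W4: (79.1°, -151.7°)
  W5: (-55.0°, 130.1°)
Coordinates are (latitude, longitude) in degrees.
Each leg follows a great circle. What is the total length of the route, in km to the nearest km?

45448 km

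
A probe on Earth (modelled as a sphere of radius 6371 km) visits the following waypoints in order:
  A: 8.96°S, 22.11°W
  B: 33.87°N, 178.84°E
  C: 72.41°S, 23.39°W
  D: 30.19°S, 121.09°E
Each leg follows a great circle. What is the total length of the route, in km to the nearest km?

40343 km

Leg A→B: central angle 2.5920 rad, distance 16513.8 km.
Leg B→C: central angle 2.4395 rad, distance 15542.4 km.
Leg C→D: central angle 1.3008 rad, distance 8287.2 km.
Total: 16513.8 + 15542.4 + 8287.2 ≈ 40343 km.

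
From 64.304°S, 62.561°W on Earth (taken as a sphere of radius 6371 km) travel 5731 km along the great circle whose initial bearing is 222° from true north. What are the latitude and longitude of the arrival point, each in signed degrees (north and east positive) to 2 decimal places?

-54.37°, -178.48°

Angular distance δ = d/R = 5731/6371 = 0.89954 rad; initial bearing θ = 3.8746 rad.
sin φ₂ = sin φ₁ cos δ + cos φ₁ sin δ cos θ = (-0.9011)(0.6220) + (0.4336)(0.7830)(-0.7431) = -0.8128, so φ₂ = -54.37°.
Δλ = atan2(sin θ sin δ cos φ₁, cos δ − sin φ₁ sin φ₂) = atan2(-0.2272, -0.1104) = -115.923°.
λ₂ = -62.561° − 115.923° = -178.48°.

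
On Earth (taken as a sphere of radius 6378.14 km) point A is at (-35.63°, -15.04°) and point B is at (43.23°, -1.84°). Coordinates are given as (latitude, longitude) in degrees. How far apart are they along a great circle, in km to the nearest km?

8880 km

With latitudes φ₁ = -35.630°, φ₂ = 43.230° and longitude difference Δλ = 13.200°:
cos c = sin φ₁ sin φ₂ + cos φ₁ cos φ₂ cos Δλ = (-0.5825)(0.6849) + (0.8128)(0.7286)(0.9736) = 0.17756,
so c = arccos(0.17756) = 1.39229 rad.
Distance = R·c = 6378.14 × 1.3923 ≈ 8880 km.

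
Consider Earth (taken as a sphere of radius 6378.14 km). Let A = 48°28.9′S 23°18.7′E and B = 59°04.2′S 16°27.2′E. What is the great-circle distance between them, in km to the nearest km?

1261 km

In radians: φ₁ = -0.8462, φ₂ = -1.0310, Δλ = -6.858° = -0.1197 rad.
cos c = sin φ₁ sin φ₂ + cos φ₁ cos φ₂ cos Δλ = (-0.7487)(-0.8578) + (0.6629)(0.5140)(0.9928) = 0.98053,
so c = arccos(0.98053) = 0.19763 rad.
Distance = R·c = 6378.14 × 0.1976 ≈ 1261 km.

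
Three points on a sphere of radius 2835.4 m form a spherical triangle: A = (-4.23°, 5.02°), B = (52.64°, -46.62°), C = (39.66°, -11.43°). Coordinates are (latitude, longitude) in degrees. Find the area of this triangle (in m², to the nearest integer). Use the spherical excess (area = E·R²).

831794 m²

Side lengths (central angles): a = 0.4755, b = 0.8103, c = 1.2483 rad; semiperimeter s = 1.2671.
By l'Huilier's theorem, tan(E/4) = √[tan(s/2) tan((s−a)/2) tan((s−b)/2) tan((s−c)/2)], giving spherical excess E = 0.1035 rad.
Area = E·R² = 0.1035 × (2835.4)² ≈ 831794 m².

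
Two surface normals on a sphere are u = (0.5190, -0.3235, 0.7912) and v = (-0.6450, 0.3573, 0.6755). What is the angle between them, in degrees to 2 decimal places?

85.17°

u·v = 0.0841; |u| = 1.0000, |v| = 1.0000.
cos θ = (u·v)/(|u||v|) = 0.0841, so θ = 85.17°.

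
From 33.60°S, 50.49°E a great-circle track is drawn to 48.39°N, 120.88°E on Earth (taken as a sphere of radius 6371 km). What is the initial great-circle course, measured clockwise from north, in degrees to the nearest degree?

Δλ = 70.390° = 1.2285 rad.
y = sin Δλ · cos φ₂ = (0.9420)(0.6641) = 0.6255
x = cos φ₁ sin φ₂ − sin φ₁ cos φ₂ cos Δλ = (0.8329)(0.7477) − (-0.5534)(0.6641)(0.3356) = 0.7461
θ = atan2(y, x) = 39.98°, so the bearing is 40°.

40°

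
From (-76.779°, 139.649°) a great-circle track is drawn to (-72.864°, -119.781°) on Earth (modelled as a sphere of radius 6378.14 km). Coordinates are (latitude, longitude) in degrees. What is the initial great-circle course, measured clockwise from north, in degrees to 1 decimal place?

133.1°

Δλ = 100.570° = 1.7553 rad.
y = sin Δλ · cos φ₂ = (0.9830)(0.2946) = 0.2896
x = cos φ₁ sin φ₂ − sin φ₁ cos φ₂ cos Δλ = (0.2287)(-0.9556) − (-0.9735)(0.2946)(-0.1834) = -0.2712
θ = atan2(y, x) = 133.11°, so the bearing is 133.1°.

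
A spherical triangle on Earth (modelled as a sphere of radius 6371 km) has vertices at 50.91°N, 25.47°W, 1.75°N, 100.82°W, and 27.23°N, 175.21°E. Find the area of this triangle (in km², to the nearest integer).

Side lengths (central angles): a = 1.4633, b = 1.7410, c = 1.3867 rad; semiperimeter s = 2.2955.
By l'Huilier's theorem, tan(E/4) = √[tan(s/2) tan((s−a)/2) tan((s−b)/2) tan((s−c)/2)], giving spherical excess E = 1.4153 rad.
Area = E·R² = 1.4153 × (6371)² ≈ 57444915 km².

57444915 km²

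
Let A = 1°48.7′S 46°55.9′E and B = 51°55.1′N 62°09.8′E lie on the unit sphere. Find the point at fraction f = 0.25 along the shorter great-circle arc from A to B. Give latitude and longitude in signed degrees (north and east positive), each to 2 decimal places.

The central angle between A and B is δ = 0.9644 rad.
With f = 0.25, the slerp weights are sin((1−f)δ)/sin δ = 0.8055 and sin(fδ)/sin δ = 0.2906.
Weighted sum of the unit vectors: (0.8055)·(0.6825,0.7302,-0.0316) + (0.2906)·(0.2880,0.5454,0.7871) = (0.6334, 0.7466, 0.2033).
Converting back: φ = atan2(z, √(x²+y²)) = 11.73°, λ = atan2(y, x) = 49.69°.

11.73°, 49.69°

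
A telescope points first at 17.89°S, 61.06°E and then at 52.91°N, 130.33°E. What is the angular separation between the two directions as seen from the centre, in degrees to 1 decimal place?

92.4°

In radians: φ₁ = -0.3122, φ₂ = 0.9235, Δλ = 69.270° = 1.2090 rad.
Haversine: a = sin²(Δφ/2) + cos φ₁ cos φ₂ sin²(Δλ/2) = 0.3356 + (0.9516)(0.6031)(0.3230) = 0.52095.
Central angle c = 2·arcsin(√a) = 1.61271 rad.
So the angular separation is 92.4°.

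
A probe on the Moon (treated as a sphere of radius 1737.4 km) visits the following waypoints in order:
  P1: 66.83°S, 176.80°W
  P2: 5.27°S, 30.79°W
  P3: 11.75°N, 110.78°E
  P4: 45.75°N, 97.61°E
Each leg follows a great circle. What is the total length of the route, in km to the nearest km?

8527 km

Leg P1→P2: central angle 1.8136 rad, distance 3150.9 km.
Leg P2→P3: central angle 2.4693 rad, distance 4290.2 km.
Leg P3→P4: central angle 0.6248 rad, distance 1085.6 km.
Total: 3150.9 + 4290.2 + 1085.6 ≈ 8527 km.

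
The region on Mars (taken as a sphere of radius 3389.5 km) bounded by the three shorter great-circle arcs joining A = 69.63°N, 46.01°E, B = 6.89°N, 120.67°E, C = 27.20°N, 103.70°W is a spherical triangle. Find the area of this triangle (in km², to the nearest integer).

Side lengths (central angles): a = 2.1851, b = 1.4089, c = 1.3655 rad; semiperimeter s = 2.4797.
By l'Huilier's theorem, tan(E/4) = √[tan(s/2) tan((s−a)/2) tan((s−b)/2) tan((s−c)/2)], giving spherical excess E = 1.5204 rad.
Area = E·R² = 1.5204 × (3389.5)² ≈ 17467289 km².

17467289 km²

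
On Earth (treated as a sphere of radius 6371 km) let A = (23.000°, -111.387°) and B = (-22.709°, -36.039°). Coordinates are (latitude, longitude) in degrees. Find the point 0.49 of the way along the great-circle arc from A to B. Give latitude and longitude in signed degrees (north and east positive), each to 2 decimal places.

0.67°, -74.38°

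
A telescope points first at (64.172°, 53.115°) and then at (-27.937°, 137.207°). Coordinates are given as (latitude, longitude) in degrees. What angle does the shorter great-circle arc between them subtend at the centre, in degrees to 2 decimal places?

112.46°

In radians: φ₁ = 1.1200, φ₂ = -0.4876, Δλ = 84.092° = 1.4677 rad.
cos c = sin φ₁ sin φ₂ + cos φ₁ cos φ₂ cos Δλ = (0.9001)(-0.4685) + (0.4357)(0.8835)(0.1029) = -0.38208,
so c = arccos(-0.38208) = 1.96284 rad.
So the angular separation is 112.46°.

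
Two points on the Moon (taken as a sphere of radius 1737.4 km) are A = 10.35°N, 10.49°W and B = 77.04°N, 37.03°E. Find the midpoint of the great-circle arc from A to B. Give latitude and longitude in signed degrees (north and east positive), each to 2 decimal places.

45.17°, -2.20°

Central angle δ = 1.2408 rad. Interpolating on the sphere with fraction f = 0.5:
P = [sin((1−f)δ)·A + sin(fδ)·B] / sin δ = 0.6145·A + 0.6145·B in Cartesian coordinates,
giving P = (0.7044, -0.0271, 0.7093), i.e. latitude 45.17°, longitude -2.20°.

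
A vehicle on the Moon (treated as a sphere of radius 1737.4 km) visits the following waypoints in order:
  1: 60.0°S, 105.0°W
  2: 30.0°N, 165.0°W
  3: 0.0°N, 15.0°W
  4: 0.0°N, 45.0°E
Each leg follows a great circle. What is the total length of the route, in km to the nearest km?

Leg 1→2: central angle 1.7890 rad, distance 3108.3 km.
Leg 2→3: central angle 2.4189 rad, distance 4202.5 km.
Leg 3→4: central angle 1.0472 rad, distance 1819.4 km.
Total: 3108.3 + 4202.5 + 1819.4 ≈ 9130 km.

9130 km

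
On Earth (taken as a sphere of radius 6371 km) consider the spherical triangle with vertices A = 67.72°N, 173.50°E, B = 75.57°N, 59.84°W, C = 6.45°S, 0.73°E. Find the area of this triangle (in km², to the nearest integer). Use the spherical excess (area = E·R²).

Side lengths (central angles): a = 1.5579, b = 2.0688, c = 0.5740 rad; semiperimeter s = 2.1004.
By l'Huilier's theorem, tan(E/4) = √[tan(s/2) tan((s−a)/2) tan((s−b)/2) tan((s−c)/2)], giving spherical excess E = 0.3413 rad.
Area = E·R² = 0.3413 × (6371)² ≈ 13855055 km².

13855055 km²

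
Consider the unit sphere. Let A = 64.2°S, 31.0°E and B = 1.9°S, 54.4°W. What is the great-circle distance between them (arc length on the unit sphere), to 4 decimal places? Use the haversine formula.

Let φ₁ = -1.1205 rad, φ₂ = -0.0332 rad, and Δλ = -1.4905 rad.
Haversine: a = sin²(Δφ/2) + cos φ₁ cos φ₂ sin²(Δλ/2) = 0.2676 + (0.4352)(0.9995)(0.4599) = 0.46763.
Central angle c = 2·arcsin(√a) = 1.50601 rad.
On the unit sphere the arc length equals the central angle: 1.5060.

1.5060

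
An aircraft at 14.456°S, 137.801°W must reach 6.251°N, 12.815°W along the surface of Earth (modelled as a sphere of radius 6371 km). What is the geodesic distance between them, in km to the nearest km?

With latitudes φ₁ = -14.456°, φ₂ = 6.251° and longitude difference Δλ = 124.986°:
Haversine: a = sin²(Δφ/2) + cos φ₁ cos φ₂ sin²(Δλ/2) = 0.0323 + (0.9683)(0.9941)(0.7867) = 0.78955.
Central angle c = 2·arcsin(√a) = 2.18842 rad.
Distance = R·c = 6371 × 2.1884 ≈ 13942 km.

13942 km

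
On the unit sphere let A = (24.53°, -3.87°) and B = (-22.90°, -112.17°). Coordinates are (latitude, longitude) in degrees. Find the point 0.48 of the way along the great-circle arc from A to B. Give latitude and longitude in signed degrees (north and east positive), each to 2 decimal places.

The central angle between A and B is δ = 2.0094 rad.
With f = 0.48, the slerp weights are sin((1−f)δ)/sin δ = 0.9553 and sin(fδ)/sin δ = 0.9077.
Weighted sum of the unit vectors: (0.9553)·(0.9077,-0.0614,0.4152) + (0.9077)·(-0.3476,-0.8531,-0.3891) = (0.5516, -0.8330, 0.0434).
Converting back: φ = atan2(z, √(x²+y²)) = 2.49°, λ = atan2(y, x) = -56.49°.

2.49°, -56.49°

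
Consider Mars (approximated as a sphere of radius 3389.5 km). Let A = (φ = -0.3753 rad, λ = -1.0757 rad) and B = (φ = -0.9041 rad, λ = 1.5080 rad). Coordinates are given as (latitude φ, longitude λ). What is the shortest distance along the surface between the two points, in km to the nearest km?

Let φ₁ = -0.3753 rad, φ₂ = -0.9041 rad, and Δλ = 2.5837 rad.
Haversine: a = sin²(Δφ/2) + cos φ₁ cos φ₂ sin²(Δλ/2) = 0.0683 + (0.9304)(0.6184)(0.9242) = 0.60003.
Central angle c = 2·arcsin(√a) = 1.77221 rad.
Distance = R·c = 3389.5 × 1.7722 ≈ 6007 km.

6007 km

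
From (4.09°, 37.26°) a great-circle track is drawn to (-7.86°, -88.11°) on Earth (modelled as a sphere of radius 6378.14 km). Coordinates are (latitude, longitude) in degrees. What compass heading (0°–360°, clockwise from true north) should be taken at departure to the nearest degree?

With φ₁ = 0.0714, φ₂ = -0.1372, Δλ = -2.1881 rad, the forward-azimuth formula gives
θ = atan2( sin Δλ cos φ₂ , cos φ₁ sin φ₂ − sin φ₁ cos φ₂ cos Δλ ) = atan2(-0.8078, -0.0955) = -96.74°.
Adding 360° brings this into [0°, 360°): 263°.

263°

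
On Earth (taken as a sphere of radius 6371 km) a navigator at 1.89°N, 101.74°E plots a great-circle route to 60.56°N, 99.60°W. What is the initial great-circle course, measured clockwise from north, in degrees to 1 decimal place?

11.4°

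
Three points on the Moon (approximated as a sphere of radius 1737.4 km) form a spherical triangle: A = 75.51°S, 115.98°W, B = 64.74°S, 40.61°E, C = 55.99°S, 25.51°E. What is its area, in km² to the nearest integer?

181620 km²

Side lengths (central angles): a = 0.1997, b = 0.8051, c = 0.6799 rad; semiperimeter s = 0.8424.
By l'Huilier's theorem, tan(E/4) = √[tan(s/2) tan((s−a)/2) tan((s−b)/2) tan((s−c)/2)], giving spherical excess E = 0.0602 rad.
Area = E·R² = 0.0602 × (1737.4)² ≈ 181620 km².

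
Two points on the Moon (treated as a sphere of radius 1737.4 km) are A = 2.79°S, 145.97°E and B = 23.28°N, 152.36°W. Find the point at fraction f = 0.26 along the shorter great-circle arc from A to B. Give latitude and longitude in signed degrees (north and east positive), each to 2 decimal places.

5.00°, 161.10°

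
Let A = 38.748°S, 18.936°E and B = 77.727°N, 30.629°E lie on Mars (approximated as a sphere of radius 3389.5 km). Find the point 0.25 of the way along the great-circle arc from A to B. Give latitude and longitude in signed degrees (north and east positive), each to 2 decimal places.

-9.60°, 20.30°

The central angle between A and B is δ = 2.0367 rad.
With f = 0.25, the slerp weights are sin((1−f)δ)/sin δ = 1.1183 and sin(fδ)/sin δ = 0.5456.
Weighted sum of the unit vectors: (1.1183)·(0.7377,0.2531,-0.6259) + (0.5456)·(0.1829,0.1083,0.9771) = (0.9247, 0.3421, -0.1668).
Converting back: φ = atan2(z, √(x²+y²)) = -9.60°, λ = atan2(y, x) = 20.30°.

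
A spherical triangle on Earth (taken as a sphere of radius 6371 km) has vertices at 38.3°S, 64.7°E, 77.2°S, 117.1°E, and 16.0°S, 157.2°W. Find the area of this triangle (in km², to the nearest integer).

16062117 km²

Side lengths (central angles): a = 1.2820, b = 1.9721, c = 0.7806 rad; semiperimeter s = 2.0174.
By l'Huilier's theorem, tan(E/4) = √[tan(s/2) tan((s−a)/2) tan((s−b)/2) tan((s−c)/2)], giving spherical excess E = 0.3957 rad.
Area = E·R² = 0.3957 × (6371)² ≈ 16062117 km².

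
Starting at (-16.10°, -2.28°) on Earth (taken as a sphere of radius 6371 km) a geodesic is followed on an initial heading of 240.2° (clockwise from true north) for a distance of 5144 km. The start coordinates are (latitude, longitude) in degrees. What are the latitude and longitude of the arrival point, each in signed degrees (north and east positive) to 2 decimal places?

-32.46°, -50.27°

Angular distance δ = d/R = 5144/6371 = 0.80741 rad; initial bearing θ = 4.1923 rad.
sin φ₂ = sin φ₁ cos δ + cos φ₁ sin δ cos θ = (-0.2773)(0.6914) + (0.9608)(0.7225)(-0.4970) = -0.5367, so φ₂ = -32.46°.
Δλ = atan2(sin θ sin δ cos φ₁, cos δ − sin φ₁ sin φ₂) = atan2(-0.6024, 0.5425) = -47.992°.
λ₂ = -2.280° − 47.992° = -50.27°.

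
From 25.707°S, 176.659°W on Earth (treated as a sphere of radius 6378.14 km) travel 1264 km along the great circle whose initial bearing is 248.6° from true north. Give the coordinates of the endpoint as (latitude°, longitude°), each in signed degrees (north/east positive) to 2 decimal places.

Angular distance δ = d/R = 1264/6378.14 = 0.19818 rad; initial bearing θ = 4.3389 rad.
sin φ₂ = sin φ₁ cos δ + cos φ₁ sin δ cos θ = (-0.4338)(0.9804) + (0.9010)(0.1969)(-0.3649) = -0.4900, so φ₂ = -29.34°.
Δλ = atan2(sin θ sin δ cos φ₁, cos δ − sin φ₁ sin φ₂) = atan2(-0.1652, 0.7679) = -12.139°.
λ₂ = -176.659° − 12.139° = -188.80° → 171.20° after wrapping to (−180°, 180°].

-29.34°, 171.20°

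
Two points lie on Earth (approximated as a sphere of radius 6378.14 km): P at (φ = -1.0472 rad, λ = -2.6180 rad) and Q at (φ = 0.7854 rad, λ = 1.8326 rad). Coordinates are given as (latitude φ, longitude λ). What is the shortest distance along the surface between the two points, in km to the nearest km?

In radians: φ₁ = -1.0472, φ₂ = 0.7854, Δλ = -104.999° = -1.8326 rad.
Haversine: a = sin²(Δφ/2) + cos φ₁ cos φ₂ sin²(Δλ/2) = 0.6294 + (0.5000)(0.7071)(0.6294) = 0.85194.
Central angle c = 2·arcsin(√a) = 2.35164 rad.
Distance = R·c = 6378.14 × 2.3516 ≈ 14999 km.

14999 km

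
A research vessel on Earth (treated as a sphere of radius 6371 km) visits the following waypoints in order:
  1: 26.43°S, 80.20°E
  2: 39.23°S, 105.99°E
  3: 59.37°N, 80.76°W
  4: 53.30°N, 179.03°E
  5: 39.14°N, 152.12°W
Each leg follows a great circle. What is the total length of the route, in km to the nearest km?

Leg 1→2: central angle 0.4369 rad, distance 2783.6 km.
Leg 2→3: central angle 2.7822 rad, distance 17725.5 km.
Leg 3→4: central angle 0.8816 rad, distance 5616.5 km.
Leg 4→5: central angle 0.4225 rad, distance 2691.4 km.
Total: 2783.6 + 17725.5 + 5616.5 + 2691.4 ≈ 28817 km.

28817 km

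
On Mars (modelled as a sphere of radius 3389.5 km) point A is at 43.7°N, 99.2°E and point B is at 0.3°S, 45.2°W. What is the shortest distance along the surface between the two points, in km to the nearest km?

7469 km

In radians: φ₁ = 0.7627, φ₂ = -0.0052, Δλ = -144.400° = -2.5203 rad.
cos c = sin φ₁ sin φ₂ + cos φ₁ cos φ₂ cos Δλ = (0.6909)(-0.0052) + (0.7230)(1.0000)(-0.8131) = -0.59145,
so c = arccos(-0.59145) = 2.20366 rad.
Distance = R·c = 3389.5 × 2.2037 ≈ 7469 km.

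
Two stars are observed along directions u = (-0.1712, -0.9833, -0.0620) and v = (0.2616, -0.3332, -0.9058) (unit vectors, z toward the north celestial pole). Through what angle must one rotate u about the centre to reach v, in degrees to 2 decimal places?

70.18°

u·v = 0.3390; |u| = 1.0000, |v| = 1.0000.
cos θ = (u·v)/(|u||v|) = 0.3390, so θ = 70.18°.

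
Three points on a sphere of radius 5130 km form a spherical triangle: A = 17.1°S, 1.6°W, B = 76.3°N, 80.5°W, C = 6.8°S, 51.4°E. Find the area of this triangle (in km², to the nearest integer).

32057597 km²

Side lengths (central angles): a = 1.8464, b = 0.9198, c = 1.8153 rad; semiperimeter s = 2.2907.
By l'Huilier's theorem, tan(E/4) = √[tan(s/2) tan((s−a)/2) tan((s−b)/2) tan((s−c)/2)], giving spherical excess E = 1.2181 rad.
Area = E·R² = 1.2181 × (5130)² ≈ 32057597 km².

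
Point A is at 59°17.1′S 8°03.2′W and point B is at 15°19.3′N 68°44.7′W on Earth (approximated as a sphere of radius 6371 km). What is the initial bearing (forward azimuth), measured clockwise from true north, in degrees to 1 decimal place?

302.7°

With φ₁ = -1.0347, φ₂ = 0.2674, Δλ = -1.0593 rad, the forward-azimuth formula gives
θ = atan2( sin Δλ cos φ₂ , cos φ₁ sin φ₂ − sin φ₁ cos φ₂ cos Δλ ) = atan2(-0.8410, 0.5408) = -57.26°.
Adding 360° brings this into [0°, 360°): 302.7°.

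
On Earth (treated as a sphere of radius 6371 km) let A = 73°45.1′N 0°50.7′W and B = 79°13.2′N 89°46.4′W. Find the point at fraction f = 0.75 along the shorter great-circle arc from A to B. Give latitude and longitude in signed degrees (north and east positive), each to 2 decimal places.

Central angle δ = 0.3360 rad. Interpolating on the sphere with fraction f = 0.75:
P = [sin((1−f)δ)·A + sin(fδ)·B] / sin δ = 0.2545·A + 0.7562·B in Cartesian coordinates,
giving P = (0.0718, -0.1425, 0.9872), i.e. latitude 80.82°, longitude -63.27°.

80.82°, -63.27°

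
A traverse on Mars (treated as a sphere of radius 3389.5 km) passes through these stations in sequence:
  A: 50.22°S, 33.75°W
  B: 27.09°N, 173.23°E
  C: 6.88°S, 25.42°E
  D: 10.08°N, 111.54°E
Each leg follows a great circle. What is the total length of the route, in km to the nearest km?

Leg A→B: central angle 2.6014 rad, distance 8817.5 km.
Leg B→C: central angle 2.5024 rad, distance 8481.8 km.
Leg C→D: central angle 1.5256 rad, distance 5171.0 km.
Total: 8817.5 + 8481.8 + 5171.0 ≈ 22470 km.

22470 km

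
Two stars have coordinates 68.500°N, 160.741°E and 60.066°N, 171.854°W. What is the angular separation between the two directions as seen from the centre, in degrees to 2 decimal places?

14.38°

In radians: φ₁ = 1.1956, φ₂ = 1.0483, Δλ = 27.405° = 0.4783 rad.
cos c = sin φ₁ sin φ₂ + cos φ₁ cos φ₂ cos Δλ = (0.9304)(0.8666) + (0.3665)(0.4990)(0.8878) = 0.96866,
so c = arccos(0.96866) = 0.25101 rad.
So the angular separation is 14.38°.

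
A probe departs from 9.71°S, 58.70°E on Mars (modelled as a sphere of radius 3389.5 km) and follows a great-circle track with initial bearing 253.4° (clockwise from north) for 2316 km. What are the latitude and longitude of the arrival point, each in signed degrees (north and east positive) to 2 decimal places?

-17.97°, 19.20°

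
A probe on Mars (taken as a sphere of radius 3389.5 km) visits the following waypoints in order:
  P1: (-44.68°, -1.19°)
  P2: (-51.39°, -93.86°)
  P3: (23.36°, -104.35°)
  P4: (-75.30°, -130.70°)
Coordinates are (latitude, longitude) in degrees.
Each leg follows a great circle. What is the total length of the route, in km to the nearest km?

Leg P1→P2: central angle 1.0136 rad, distance 3435.7 km.
Leg P2→P3: central angle 1.3145 rad, distance 4455.6 km.
Leg P3→P4: central angle 1.7465 rad, distance 5919.7 km.
Total: 3435.7 + 4455.6 + 5919.7 ≈ 13811 km.

13811 km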